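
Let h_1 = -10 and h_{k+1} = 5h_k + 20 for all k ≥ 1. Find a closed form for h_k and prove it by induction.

Claim: h_k = -5^k − 5.

Base case: h_1 = -10, and -5^1 − 5 = -5 − 5 = -10.
Assume h_j = -5^j − 5 for some j ≥ 1.
Then h_{j+1} = 5h_j + 20 = 5·(-5^j − 5) + 20 = -5^{j+1} − 25 + 20 = -5^{j+1} − 5.
By induction, h_k = -5^k − 5 for all k ≥ 1.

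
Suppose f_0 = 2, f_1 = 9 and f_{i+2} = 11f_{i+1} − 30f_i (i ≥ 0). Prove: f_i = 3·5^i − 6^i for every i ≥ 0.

Base cases: f_0 = 2 and 3·5^0 − 6^0 = 2; f_1 = 9 and 3·5^1 − 6^1 = 9.
Assume f_t = 3·5^t − 6^t for all 0 ≤ t ≤ j, where j ≥ 1.
Then f_{j+1} = 11f_j − 30f_{j−1} = 11·(3·5^j − 6^j) − 30·(3·5^{j−1} − 6^{j−1}) = 3·(11·5 − 30)5^{j−1} − (11·6 − 30)6^{j−1} = 75·5^{j−1} − 36·6^{j−1} = 3·5^{j+1} − 6^{j+1}.
So the formula holds for j+1, and by strong induction f_i = 3·5^i − 6^i for all i ≥ 0.

f_i = 3·5^i − 6^i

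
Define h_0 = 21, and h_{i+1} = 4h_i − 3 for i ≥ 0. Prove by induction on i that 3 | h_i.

Base case: h_0 = 21 = 3·7, so 3 | h_0.
Assume 3 | h_r, so h_r = 3t for some integer t.
Then h_{r+1} = 4h_r − 3 = 4·(3t) − 3 = 3(4t − 1), so 3 | h_{r+1}.
Hence 3 | h_i for every i ≥ 0, by induction.

3 | h_i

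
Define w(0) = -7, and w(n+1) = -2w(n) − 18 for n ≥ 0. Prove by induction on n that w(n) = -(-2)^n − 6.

Base case: w(0) = -7, and -(-2)^0 − 6 = -1 − 6 = -7.
Assume w(r) = -(-2)^r − 6 for some r ≥ 0.
Then w(r+1) = -2w(r) − 18 = -2·(-(-2)^r − 6) − 18 = 2·(-2)^r + 12 − 18 = -(-2)^{r+1} − 6.
Hence w(n) = -(-2)^n − 6 for every n ≥ 0, by induction.

w(n) = -(-2)^n − 6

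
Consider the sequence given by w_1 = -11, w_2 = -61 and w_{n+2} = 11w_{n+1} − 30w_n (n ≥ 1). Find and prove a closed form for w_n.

Claim: w_n = -6^n − 5^n.

Base cases: w_1 = -11 and -6^1 − 5^1 = -11; w_2 = -61 and -6^2 − 5^2 = -61.
Assume w_i = -6^i − 5^i for all 1 ≤ i ≤ j, where j ≥ 2.
Then w_{j+1} = 11w_j − 30w_{j−1} = 11·(-6^j − 5^j) − 30·(-6^{j−1} − 5^{j−1}) = -(11·6 − 30)6^{j−1} − (11·5 − 30)5^{j−1} = -36·6^{j−1} − 25·5^{j−1} = -6^{j+1} − 5^{j+1}.
This completes the inductive step, so w_n = -6^n − 5^n for all n ≥ 1.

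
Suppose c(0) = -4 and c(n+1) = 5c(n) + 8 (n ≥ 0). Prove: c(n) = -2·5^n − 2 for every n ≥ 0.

Base case: c(0) = -4, and -2·5^0 − 2 = -2 − 2 = -4.
Assume c(m) = -2·5^m − 2 for some m ≥ 0.
Then c(m+1) = 5c(m) + 8 = 5·(-2·5^m − 2) + 8 = -10·5^m − 10 + 8 = -2·5^{m+1} − 2.
So the formula holds for m+1, and by induction c(n) = -2·5^n − 2 for all n ≥ 0.

c(n) = -2·5^n − 2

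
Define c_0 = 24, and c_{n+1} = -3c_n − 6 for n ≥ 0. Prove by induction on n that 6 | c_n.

Base case: c_0 = 24 = 6·4, so 6 | c_0.
Assume 6 | c_r, so c_r = 6t for some integer t.
Then c_{r+1} = -3c_r − 6 = -3·(6t) − 6 = 6(-3t − 1), so 6 | c_{r+1}.
Hence 6 | c_n for every n ≥ 0, by induction.

6 | c_n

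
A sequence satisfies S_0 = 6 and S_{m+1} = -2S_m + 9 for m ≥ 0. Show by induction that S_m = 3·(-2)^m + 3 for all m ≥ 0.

Base case: S_0 = 6, and 3·(-2)^0 + 3 = 3 + 3 = 6.
Assume S_k = 3·(-2)^k + 3 for some k ≥ 0.
Then S_{k+1} = -2S_k + 9 = -2·(3·(-2)^k + 3) + 9 = -6·(-2)^k − 6 + 9 = 3·(-2)^{k+1} + 3.
By induction, S_m = 3·(-2)^m + 3 for all m ≥ 0.

S_m = 3·(-2)^m + 3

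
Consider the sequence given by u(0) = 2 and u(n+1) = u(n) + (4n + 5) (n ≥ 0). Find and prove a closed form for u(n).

Claim: u(n) = 2n^2 + 3n + 2.

Base case: u(0) = 2, and 2·0^2 + 3·0 + 2 = 2.
Assume u(j) = 2j^2 + 3j + 2.
Then u(j+1) = u(j) + (4j + 5) = (2j^2 + 3j + 2) + (4j + 5) = 2j^2 + 7j + 7,
and 2·(j+1)^2 + 3·(j+1) + 2 = 2j^2 + 7j + 7.
This completes the inductive step, so u(n) = 2n^2 + 3n + 2 for all n ≥ 0.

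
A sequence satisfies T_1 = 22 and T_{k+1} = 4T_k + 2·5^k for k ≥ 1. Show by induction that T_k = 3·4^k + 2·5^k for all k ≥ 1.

Base case: T_1 = 22, and 3·4^1 + 2·5^1 = 12 + 10 = 22.
Assume T_j = 3·4^j + 2·5^j for some j ≥ 1.
Then T_{j+1} = 4T_j + 2·5^j = 4·(3·4^j + 2·5^j) + 2·5^j = 3·4^{j+1} + 8·5^j + 2·5^j = 3·4^{j+1} + 10·5^j = 3·4^{j+1} + 2·5^{j+1}.
This completes the inductive step, so T_k = 3·4^k + 2·5^k for all k ≥ 1.

T_k = 3·4^k + 2·5^k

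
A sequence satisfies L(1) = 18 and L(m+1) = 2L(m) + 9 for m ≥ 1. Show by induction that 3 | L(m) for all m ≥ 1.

Base case: L(1) = 18 = 3·6, so 3 | L(1).
Assume 3 | L(j), so L(j) = 3t for some integer t.
Then L(j+1) = 2L(j) + 9 = 2·(3t) + 9 = 3(2t + 3), so 3 | L(j+1).
So the property holds for j+1, and by induction 3 | L(m) for all m ≥ 1.

3 | L(m)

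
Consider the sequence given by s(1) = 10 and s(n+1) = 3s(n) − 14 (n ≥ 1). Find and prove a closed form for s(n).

Claim: s(n) = 3^n + 7.

Base case: s(1) = 10, and 3^1 + 7 = 3 + 7 = 10.
Assume s(m) = 3^m + 7 for some m ≥ 1.
Then s(m+1) = 3s(m) − 14 = 3·(3^m + 7) − 14 = 3^{m+1} + 21 − 14 = 3^{m+1} + 7.
This completes the inductive step, so s(n) = 3^n + 7 for all n ≥ 1.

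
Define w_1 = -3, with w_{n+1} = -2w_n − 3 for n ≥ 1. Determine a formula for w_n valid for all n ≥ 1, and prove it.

Claim: w_n = (-2)^n − 1.

Base case: w_1 = -3, and (-2)^1 − 1 = -2 − 1 = -3.
Assume w_k = (-2)^k − 1 for some k ≥ 1.
Then w_{k+1} = -2w_k − 3 = -2·((-2)^k − 1) − 3 = -2·(-2)^k + 2 − 3 = (-2)^{k+1} − 1.
By induction, w_n = (-2)^n − 1 for all n ≥ 1.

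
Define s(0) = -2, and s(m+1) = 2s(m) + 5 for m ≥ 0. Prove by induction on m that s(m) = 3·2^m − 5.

Base case: s(0) = -2, and 3·2^0 − 5 = 3 − 5 = -2.
Assume s(j) = 3·2^j − 5 for some j ≥ 0.
Then s(j+1) = 2s(j) + 5 = 2·(3·2^j − 5) + 5 = 6·2^j − 10 + 5 = 3·2^{j+1} − 5.
By induction, s(m) = 3·2^m − 5 for all m ≥ 0.

s(m) = 3·2^m − 5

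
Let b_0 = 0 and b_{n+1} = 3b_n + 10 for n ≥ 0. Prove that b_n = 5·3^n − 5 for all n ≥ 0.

Base case: b_0 = 0, and 5·3^0 − 5 = 5 − 5 = 0.
Assume b_r = 5·3^r − 5 for some r ≥ 0.
Then b_{r+1} = 3b_r + 10 = 3·(5·3^r − 5) + 10 = 15·3^r − 15 + 10 = 5·3^{r+1} − 5.
By induction, b_n = 5·3^n − 5 for all n ≥ 0.

b_n = 5·3^n − 5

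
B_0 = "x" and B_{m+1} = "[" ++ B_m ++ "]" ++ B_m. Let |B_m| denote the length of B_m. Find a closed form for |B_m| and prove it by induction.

Claim: |B_m| = 3·2^m − 2.

Base case: |B_0| = 1, and 3·2^0 − 2 = 1.
Assume |B_j| = 3·2^j − 2.
Then |B_{j+1}| = 1 + |B_j| + 1 + |B_j| = 2|B_j| + 2 = 2(3·2^j − 2) + 2 = 3·2^{j+1} − 4 + 2 = 3·2^{j+1} − 2.
This completes the inductive step, so |B_m| = 3·2^m − 2 for all m ≥ 0.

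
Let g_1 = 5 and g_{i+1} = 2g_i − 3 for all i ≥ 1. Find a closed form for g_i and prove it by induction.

Claim: g_i = 2^i + 3.

Base case: g_1 = 5, and 2^1 + 3 = 2 + 3 = 5.
Assume g_m = 2^m + 3 for some m ≥ 1.
Then g_{m+1} = 2g_m − 3 = 2·(2^m + 3) − 3 = 2^{m+1} + 6 − 3 = 2^{m+1} + 3.
So the formula holds for m+1, and by induction g_i = 2^i + 3 for all i ≥ 1.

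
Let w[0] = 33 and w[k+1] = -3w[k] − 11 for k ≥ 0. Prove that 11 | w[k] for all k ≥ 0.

Base case: w[0] = 33 = 11·3, so 11 | w[0].
Assume 11 | w[r], so w[r] = 11t for some integer t.
Then w[r+1] = -3w[r] − 11 = -3·(11t) − 11 = 11(-3t − 1), so 11 | w[r+1].
So the property holds for r+1, and by induction 11 | w[k] for all k ≥ 0.

11 | w[k]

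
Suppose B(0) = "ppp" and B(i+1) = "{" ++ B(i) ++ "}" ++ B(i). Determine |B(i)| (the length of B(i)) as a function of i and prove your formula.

Claim: |B(i)| = 5·2^i − 2.

Base case: |B(0)| = 3, and 5·2^0 − 2 = 3.
Assume |B(m)| = 5·2^m − 2.
Then |B(m+1)| = 1 + |B(m)| + 1 + |B(m)| = 2|B(m)| + 2 = 2(5·2^m − 2) + 2 = 5·2^{m+1} − 4 + 2 = 5·2^{m+1} − 2.
Hence |B(i)| = 5·2^i − 2 for every i ≥ 0, by induction.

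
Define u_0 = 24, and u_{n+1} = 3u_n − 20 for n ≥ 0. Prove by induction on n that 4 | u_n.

Base case: u_0 = 24 = 4·6, so 4 | u_0.
Assume 4 | u_m, so u_m = 4t for some integer t.
Then u_{m+1} = 3u_m − 20 = 3·(4t) − 20 = 4(3t − 5), so 4 | u_{m+1}.
This completes the inductive step, so 4 | u_n for all n ≥ 0.

4 | u_n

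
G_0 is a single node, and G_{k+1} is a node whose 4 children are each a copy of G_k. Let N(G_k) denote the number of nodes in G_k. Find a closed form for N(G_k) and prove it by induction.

Claim: N(G_k) = (4^{k+1} − 1)/3.

Base case: N(G_0) = 1, and (4^{0+1} − 1)/3 = 1.
Assume N(G_r) = (4^{r+1} − 1)/3.
Then N(G_{r+1}) = 1 + 4N(G_r) = 1 + 4·(4^{r+1} − 1)/3 = 1 + (4^{r+2} − 4)/3 = (3 + 4^{r+2} − 4)/3 = (4^{r+2} − 1)/3.
By induction, N(G_k) = (4^{k+1} − 1)/3 for all k ≥ 0.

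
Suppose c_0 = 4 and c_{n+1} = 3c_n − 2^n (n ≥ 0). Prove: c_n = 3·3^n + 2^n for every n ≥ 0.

Base case: c_0 = 4, and 3·3^0 + 2^0 = 3 + 1 = 4.
Assume c_r = 3·3^r + 2^r for some r ≥ 0.
Then c_{r+1} = 3c_r − 2^r = 3·(3·3^r + 2^r) − 2^r = 3·3^{r+1} + 3·2^r − 2^r = 3·3^{r+1} + 2·2^r = 3·3^{r+1} + 2^{r+1}.
Hence c_n = 3·3^n + 2^n for every n ≥ 0, by induction.

c_n = 3·3^n + 2^n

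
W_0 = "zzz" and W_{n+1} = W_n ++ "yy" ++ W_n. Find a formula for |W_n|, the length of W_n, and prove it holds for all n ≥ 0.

Claim: |W_n| = 5·2^n − 2.

Base case: |W_0| = 3, and 5·2^0 − 2 = 3.
Assume |W_m| = 5·2^m − 2.
Then |W_{m+1}| = |W_m| + 2 + |W_m| = 2|W_m| + 2 = 2(5·2^m − 2) + 2 = 5·2^{m+1} − 4 + 2 = 5·2^{m+1} − 2.
This completes the inductive step, so |W_n| = 5·2^n − 2 for all n ≥ 0.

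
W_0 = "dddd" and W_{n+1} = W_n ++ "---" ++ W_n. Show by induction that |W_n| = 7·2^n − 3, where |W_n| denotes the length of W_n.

Base case: |W_0| = 4, and 7·2^0 − 3 = 4.
Assume |W_m| = 7·2^m − 3.
Then |W_{m+1}| = |W_m| + 3 + |W_m| = 2|W_m| + 3 = 2(7·2^m − 3) + 3 = 7·2^{m+1} − 6 + 3 = 7·2^{m+1} − 3.
This completes the inductive step, so |W_n| = 7·2^n − 3 for all n ≥ 0.

|W_n| = 7·2^n − 3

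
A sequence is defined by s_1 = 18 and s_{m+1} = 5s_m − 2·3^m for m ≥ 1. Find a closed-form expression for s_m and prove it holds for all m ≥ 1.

Claim: s_m = 3·5^m + 3^m.

Base case: s_1 = 18, and 3·5^1 + 3^1 = 15 + 3 = 18.
Assume s_r = 3·5^r + 3^r for some r ≥ 1.
Then s_{r+1} = 5s_r − 2·3^r = 5·(3·5^r + 3^r) − 2·3^r = 3·5^{r+1} + 5·3^r − 2·3^r = 3·5^{r+1} + 3·3^r = 3·5^{r+1} + 3^{r+1}.
By induction, s_m = 3·5^m + 3^m for all m ≥ 1.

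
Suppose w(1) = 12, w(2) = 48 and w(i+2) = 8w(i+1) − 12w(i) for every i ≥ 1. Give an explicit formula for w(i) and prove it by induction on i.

Claim: w(i) = 3·2^i + 6^i.

Base cases: w(1) = 12 and 3·2^1 + 6^1 = 12; w(2) = 48 and 3·2^2 + 6^2 = 48.
Assume w(j) = 3·2^j + 6^j for all 1 ≤ j ≤ r, where r ≥ 2.
Then w(r+1) = 8w(r) − 12w(r−1) = 8·(3·2^r + 6^r) − 12·(3·2^{r−1} + 6^{r−1}) = 3·(8·2 − 12)2^{r−1} + (8·6 − 12)6^{r−1} = 12·2^{r−1} + 36·6^{r−1} = 3·2^{r+1} + 6^{r+1}.
This completes the inductive step, so w(i) = 3·2^i + 6^i for all i ≥ 1.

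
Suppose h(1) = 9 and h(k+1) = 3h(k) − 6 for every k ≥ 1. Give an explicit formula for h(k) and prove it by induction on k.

Claim: h(k) = 2·3^k + 3.

Base case: h(1) = 9, and 2·3^1 + 3 = 6 + 3 = 9.
Assume h(j) = 2·3^j + 3 for some j ≥ 1.
Then h(j+1) = 3h(j) − 6 = 3·(2·3^j + 3) − 6 = 6·3^j + 9 − 6 = 2·3^{j+1} + 3.
So the formula holds for j+1, and by induction h(k) = 2·3^k + 3 for all k ≥ 1.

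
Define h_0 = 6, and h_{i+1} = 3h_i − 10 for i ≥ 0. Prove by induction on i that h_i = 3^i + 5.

Base case: h_0 = 6, and 3^0 + 5 = 1 + 5 = 6.
Assume h_r = 3^r + 5 for some r ≥ 0.
Then h_{r+1} = 3h_r − 10 = 3·(3^r + 5) − 10 = 3^{r+1} + 15 − 10 = 3^{r+1} + 5.
Hence h_i = 3^i + 5 for every i ≥ 0, by induction.

h_i = 3^i + 5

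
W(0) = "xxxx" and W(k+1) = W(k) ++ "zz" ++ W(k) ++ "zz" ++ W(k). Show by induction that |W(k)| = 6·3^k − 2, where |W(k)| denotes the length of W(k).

Base case: |W(0)| = 4, and 6·3^0 − 2 = 4.
Assume |W(j)| = 6·3^j − 2.
Then |W(j+1)| = 3|W(j)| + 4 = 3(6·3^j − 2) + 4 = 6·3^{j+1} − 6 + 4 = 6·3^{j+1} − 2.
This completes the inductive step, so |W(k)| = 6·3^k − 2 for all k ≥ 0.

|W(k)| = 6·3^k − 2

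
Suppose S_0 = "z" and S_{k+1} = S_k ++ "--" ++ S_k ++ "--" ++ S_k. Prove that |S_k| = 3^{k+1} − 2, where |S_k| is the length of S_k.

Base case: |S_0| = 1, and 3^{0+1} − 2 = 1.
Assume |S_j| = 3^{j+1} − 2.
Then |S_{j+1}| = 3|S_j| + 4 = 3(3^{j+1} − 2) + 4 = 3^{j+2} − 6 + 4 = 3^{j+2} − 2.
Hence |S_k| = 3^{k+1} − 2 for every k ≥ 0, by induction.

|S_k| = 3^{k+1} − 2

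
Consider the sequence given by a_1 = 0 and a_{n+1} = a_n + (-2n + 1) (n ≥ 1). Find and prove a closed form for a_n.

Claim: a_n = -n^2 + 2n − 1.

Base case: a_1 = 0, and -1^2 + 2·1 − 1 = 0.
Assume a_j = -j^2 + 2j − 1.
Then a_{j+1} = a_j + (-2j + 1) = (-j^2 + 2j − 1) + (-2j + 1) = -j^2,
and -(j+1)^2 + 2·(j+1) − 1 = -j^2.
This completes the inductive step, so a_n = -n^2 + 2n − 1 for all n ≥ 1.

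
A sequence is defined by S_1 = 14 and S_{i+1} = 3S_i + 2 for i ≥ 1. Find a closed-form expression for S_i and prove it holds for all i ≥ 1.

Claim: S_i = 5·3^i − 1.

Base case: S_1 = 14, and 5·3^1 − 1 = 15 − 1 = 14.
Assume S_j = 5·3^j − 1 for some j ≥ 1.
Then S_{j+1} = 3S_j + 2 = 3·(5·3^j − 1) + 2 = 15·3^j − 3 + 2 = 5·3^{j+1} − 1.
By induction, S_i = 5·3^i − 1 for all i ≥ 1.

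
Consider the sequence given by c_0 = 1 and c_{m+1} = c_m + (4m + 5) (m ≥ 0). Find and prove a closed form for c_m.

Claim: c_m = 2m^2 + 3m + 1.

Base case: c_0 = 1, and 2·0^2 + 3·0 + 1 = 1.
Assume c_r = 2r^2 + 3r + 1.
Then c_{r+1} = c_r + (4r + 5) = (2r^2 + 3r + 1) + (4r + 5) = 2r^2 + 7r + 6,
and 2·(r+1)^2 + 3·(r+1) + 1 = 2r^2 + 7r + 6.
Hence c_m = 2m^2 + 3m + 1 for every m ≥ 0, by induction.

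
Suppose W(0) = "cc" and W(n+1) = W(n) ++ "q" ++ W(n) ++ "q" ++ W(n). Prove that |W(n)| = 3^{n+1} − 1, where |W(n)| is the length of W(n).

Base case: |W(0)| = 2, and 3^{0+1} − 1 = 2.
Assume |W(r)| = 3^{r+1} − 1.
Then |W(r+1)| = 3|W(r)| + 2 = 3(3^{r+1} − 1) + 2 = 3^{r+2} − 3 + 2 = 3^{r+2} − 1.
By induction, |W(n)| = 3^{n+1} − 1 for all n ≥ 0.

|W(n)| = 3^{n+1} − 1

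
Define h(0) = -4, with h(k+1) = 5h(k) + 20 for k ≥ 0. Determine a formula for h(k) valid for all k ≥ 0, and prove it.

Claim: h(k) = 5^k − 5.

Base case: h(0) = -4, and 5^0 − 5 = 1 − 5 = -4.
Assume h(j) = 5^j − 5 for some j ≥ 0.
Then h(j+1) = 5h(j) + 20 = 5·(5^j − 5) + 20 = 5^{j+1} − 25 + 20 = 5^{j+1} − 5.
Hence h(k) = 5^k − 5 for every k ≥ 0, by induction.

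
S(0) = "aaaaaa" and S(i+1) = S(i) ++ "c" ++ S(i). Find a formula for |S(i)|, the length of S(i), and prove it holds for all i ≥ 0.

Claim: |S(i)| = 7·2^i − 1.

Base case: |S(0)| = 6, and 7·2^0 − 1 = 6.
Assume |S(m)| = 7·2^m − 1.
Then |S(m+1)| = |S(m)| + 1 + |S(m)| = 2|S(m)| + 1 = 2(7·2^m − 1) + 1 = 7·2^{m+1} − 2 + 1 = 7·2^{m+1} − 1.
This completes the inductive step, so |S(i)| = 7·2^i − 1 for all i ≥ 0.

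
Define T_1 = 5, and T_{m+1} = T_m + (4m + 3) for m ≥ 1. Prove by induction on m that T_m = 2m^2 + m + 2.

Base case: T_1 = 5, and 2·1^2 + 1 + 2 = 5.
Assume T_k = 2k^2 + k + 2.
Then T_{k+1} = T_k + (4k + 3) = (2k^2 + k + 2) + (4k + 3) = 2k^2 + 5k + 5,
and 2·(k+1)^2 + (k+1) + 2 = 2k^2 + 5k + 5.
By induction, T_m = 2m^2 + m + 2 for all m ≥ 1.

T_m = 2m^2 + m + 2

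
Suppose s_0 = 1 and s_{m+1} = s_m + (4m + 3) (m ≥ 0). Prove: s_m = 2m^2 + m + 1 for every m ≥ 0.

Base case: s_0 = 1, and 2·0^2 + 0 + 1 = 1.
Assume s_r = 2r^2 + r + 1.
Then s_{r+1} = s_r + (4r + 3) = (2r^2 + r + 1) + (4r + 3) = 2r^2 + 5r + 4,
and 2·(r+1)^2 + (r+1) + 1 = 2r^2 + 5r + 4.
By induction, s_m = 2m^2 + m + 1 for all m ≥ 0.

s_m = 2m^2 + m + 1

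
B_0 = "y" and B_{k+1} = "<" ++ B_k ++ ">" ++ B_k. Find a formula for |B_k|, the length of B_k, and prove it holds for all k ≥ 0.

Claim: |B_k| = 3·2^k − 2.

Base case: |B_0| = 1, and 3·2^0 − 2 = 1.
Assume |B_m| = 3·2^m − 2.
Then |B_{m+1}| = 1 + |B_m| + 1 + |B_m| = 2|B_m| + 2 = 2(3·2^m − 2) + 2 = 3·2^{m+1} − 4 + 2 = 3·2^{m+1} − 2.
This completes the inductive step, so |B_k| = 3·2^k − 2 for all k ≥ 0.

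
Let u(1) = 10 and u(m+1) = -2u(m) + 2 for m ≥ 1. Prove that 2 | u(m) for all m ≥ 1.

Base case: u(1) = 10 = 2·5, so 2 | u(1).
Assume 2 | u(j), so u(j) = 2t for some integer t.
Then u(j+1) = -2u(j) + 2 = -2·(2t) + 2 = 2(-2t + 1), so 2 | u(j+1).
Hence 2 | u(m) for every m ≥ 1, by induction.

2 | u(m)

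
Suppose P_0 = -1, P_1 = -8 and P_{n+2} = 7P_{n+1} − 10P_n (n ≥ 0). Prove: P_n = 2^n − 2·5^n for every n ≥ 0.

Base cases: P_0 = -1 and 2^0 − 2·5^0 = -1; P_1 = -8 and 2^1 − 2·5^1 = -8.
Assume P_j = 2^j − 2·5^j for all 0 ≤ j ≤ k, where k ≥ 1.
Then P_{k+1} = 7P_k − 10P_{k−1} = 7·(2^k − 2·5^k) − 10·(2^{k−1} − 2·5^{k−1}) = (7·2 − 10)2^{k−1} − 2·(7·5 − 10)5^{k−1} = 4·2^{k−1} − 50·5^{k−1} = 2^{k+1} − 2·5^{k+1}.
Hence P_n = 2^n − 2·5^n for every n ≥ 0, by strong induction.

P_n = 2^n − 2·5^n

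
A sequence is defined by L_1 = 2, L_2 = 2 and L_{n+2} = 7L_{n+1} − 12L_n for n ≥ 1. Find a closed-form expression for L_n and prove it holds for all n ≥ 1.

Claim: L_n = 2·3^n − 4^n.

Base cases: L_1 = 2 and 2·3^1 − 4^1 = 2; L_2 = 2 and 2·3^2 − 4^2 = 2.
Assume L_j = 2·3^j − 4^j for all 1 ≤ j ≤ r, where r ≥ 2.
Then L_{r+1} = 7L_r − 12L_{r−1} = 7·(2·3^r − 4^r) − 12·(2·3^{r−1} − 4^{r−1}) = 2·(7·3 − 12)3^{r−1} − (7·4 − 12)4^{r−1} = 18·3^{r−1} − 16·4^{r−1} = 2·3^{r+1} − 4^{r+1}.
This completes the inductive step, so L_n = 2·3^n − 4^n for all n ≥ 1.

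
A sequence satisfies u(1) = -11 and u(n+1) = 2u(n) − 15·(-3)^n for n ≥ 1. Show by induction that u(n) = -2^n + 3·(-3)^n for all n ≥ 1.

Base case: u(1) = -11, and -2^1 + 3·(-3)^1 = -2 − 9 = -11.
Assume u(k) = -2^k + 3·(-3)^k for some k ≥ 1.
Then u(k+1) = 2u(k) − 15·(-3)^k = 2·(-2^k + 3·(-3)^k) − 15·(-3)^k = -2^{k+1} + 6·(-3)^k − 15·(-3)^k = -2^{k+1} − 9·(-3)^k = -2^{k+1} + 3·(-3)^{k+1}.
So the formula holds for k+1, and by induction u(n) = -2^n + 3·(-3)^n for all n ≥ 1.

u(n) = -2^n + 3·(-3)^n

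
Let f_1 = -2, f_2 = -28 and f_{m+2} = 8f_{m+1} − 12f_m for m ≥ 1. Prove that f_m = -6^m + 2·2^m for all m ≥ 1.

Base cases: f_1 = -2 and -6^1 + 2·2^1 = -2; f_2 = -28 and -6^2 + 2·2^2 = -28.
Assume f_j = -6^j + 2·2^j for all 1 ≤ j ≤ r, where r ≥ 2.
Then f_{r+1} = 8f_r − 12f_{r−1} = 8·(-6^r + 2·2^r) − 12·(-6^{r−1} + 2·2^{r−1}) = -(8·6 − 12)6^{r−1} + 2·(8·2 − 12)2^{r−1} = -36·6^{r−1} + 8·2^{r−1} = -6^{r+1} + 2·2^{r+1}.
So the formula holds for r+1, and by strong induction f_m = -6^m + 2·2^m for all m ≥ 1.

f_m = -6^m + 2·2^m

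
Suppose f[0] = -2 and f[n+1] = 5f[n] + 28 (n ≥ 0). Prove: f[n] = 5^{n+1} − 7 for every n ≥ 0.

Base case: f[0] = -2, and 5^{0+1} − 7 = 5 − 7 = -2.
Assume f[m] = 5^{m+1} − 7 for some m ≥ 0.
Then f[m+1] = 5f[m] + 28 = 5·(5^{m+1} − 7) + 28 = 5^{m+2} − 35 + 28 = 5^{m+2} − 7.
This completes the inductive step, so f[n] = 5^{n+1} − 7 for all n ≥ 0.

f[n] = 5^{n+1} − 7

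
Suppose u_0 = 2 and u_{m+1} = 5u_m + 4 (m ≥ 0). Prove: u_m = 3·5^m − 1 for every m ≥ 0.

Base case: u_0 = 2, and 3·5^0 − 1 = 3 − 1 = 2.
Assume u_j = 3·5^j − 1 for some j ≥ 0.
Then u_{j+1} = 5u_j + 4 = 5·(3·5^j − 1) + 4 = 15·5^j − 5 + 4 = 3·5^{j+1} − 1.
This completes the inductive step, so u_m = 3·5^m − 1 for all m ≥ 0.

u_m = 3·5^m − 1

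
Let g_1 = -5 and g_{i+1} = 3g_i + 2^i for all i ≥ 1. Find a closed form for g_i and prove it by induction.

Claim: g_i = -3^i − 2^i.

Base case: g_1 = -5, and -3^1 − 2^1 = -3 − 2 = -5.
Assume g_r = -3^r − 2^r for some r ≥ 1.
Then g_{r+1} = 3g_r + 2^r = 3·(-3^r − 2^r) + 2^r = -3^{r+1} − 3·2^r + 2^r = -3^{r+1} − 2·2^r = -3^{r+1} − 2^{r+1}.
By induction, g_i = -3^i − 2^i for all i ≥ 1.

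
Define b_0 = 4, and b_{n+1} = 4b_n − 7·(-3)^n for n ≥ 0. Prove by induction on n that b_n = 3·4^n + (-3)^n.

Base case: b_0 = 4, and 3·4^0 + (-3)^0 = 3 + 1 = 4.
Assume b_k = 3·4^k + (-3)^k for some k ≥ 0.
Then b_{k+1} = 4b_k − 7·(-3)^k = 4·(3·4^k + (-3)^k) − 7·(-3)^k = 3·4^{k+1} + 4·(-3)^k − 7·(-3)^k = 3·4^{k+1} − 3·(-3)^k = 3·4^{k+1} + (-3)^{k+1}.
Hence b_n = 3·4^n + (-3)^n for every n ≥ 0, by induction.

b_n = 3·4^n + (-3)^n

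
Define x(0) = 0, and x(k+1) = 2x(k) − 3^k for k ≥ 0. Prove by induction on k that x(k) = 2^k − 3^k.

Base case: x(0) = 0, and 2^0 − 3^0 = 1 − 1 = 0.
Assume x(r) = 2^r − 3^r for some r ≥ 0.
Then x(r+1) = 2x(r) − 3^r = 2·(2^r − 3^r) − 3^r = 2^{r+1} − 2·3^r − 3^r = 2^{r+1} − 3·3^r = 2^{r+1} − 3^{r+1}.
Hence x(k) = 2^k − 3^k for every k ≥ 0, by induction.

x(k) = 2^k − 3^k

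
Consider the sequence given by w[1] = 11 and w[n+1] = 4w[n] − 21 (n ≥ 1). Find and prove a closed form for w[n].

Claim: w[n] = 4^n + 7.

Base case: w[1] = 11, and 4^1 + 7 = 4 + 7 = 11.
Assume w[k] = 4^k + 7 for some k ≥ 1.
Then w[k+1] = 4w[k] − 21 = 4·(4^k + 7) − 21 = 4^{k+1} + 28 − 21 = 4^{k+1} + 7.
Hence w[n] = 4^n + 7 for every n ≥ 1, by induction.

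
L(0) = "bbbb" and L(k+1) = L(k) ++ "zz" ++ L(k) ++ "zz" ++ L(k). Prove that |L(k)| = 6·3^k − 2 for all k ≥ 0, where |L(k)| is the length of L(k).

Base case: |L(0)| = 4, and 6·3^0 − 2 = 4.
Assume |L(r)| = 6·3^r − 2.
Then |L(r+1)| = 3|L(r)| + 4 = 3(6·3^r − 2) + 4 = 6·3^{r+1} − 6 + 4 = 6·3^{r+1} − 2.
So the formula holds for r+1, and by induction |L(k)| = 6·3^k − 2 for all k ≥ 0.

|L(k)| = 6·3^k − 2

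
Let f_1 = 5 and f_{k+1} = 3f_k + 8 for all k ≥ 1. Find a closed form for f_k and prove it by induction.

Claim: f_k = 3^{k+1} − 4.

Base case: f_1 = 5, and 3^{1+1} − 4 = 9 − 4 = 5.
Assume f_r = 3^{r+1} − 4 for some r ≥ 1.
Then f_{r+1} = 3f_r + 8 = 3·(3^{r+1} − 4) + 8 = 3^{r+2} − 12 + 8 = 3^{r+2} − 4.
So the formula holds for r+1, and by induction f_k = 3^{k+1} − 4 for all k ≥ 1.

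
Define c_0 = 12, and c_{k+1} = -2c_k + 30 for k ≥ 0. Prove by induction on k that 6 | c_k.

Base case: c_0 = 12 = 6·2, so 6 | c_0.
Assume 6 | c_j, so c_j = 6t for some integer t.
Then c_{j+1} = -2c_j + 30 = -2·(6t) + 30 = 6(-2t + 5), so 6 | c_{j+1}.
This completes the inductive step, so 6 | c_k for all k ≥ 0.

6 | c_k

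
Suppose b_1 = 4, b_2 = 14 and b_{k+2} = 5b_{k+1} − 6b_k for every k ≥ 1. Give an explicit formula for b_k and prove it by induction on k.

Claim: b_k = -2^k + 2·3^k.

Base cases: b_1 = 4 and -2^1 + 2·3^1 = 4; b_2 = 14 and -2^2 + 2·3^2 = 14.
Assume b_j = -2^j + 2·3^j for all 1 ≤ j ≤ r, where r ≥ 2.
Then b_{r+1} = 5b_r − 6b_{r−1} = 5·(-2^r + 2·3^r) − 6·(-2^{r−1} + 2·3^{r−1}) = -(5·2 − 6)2^{r−1} + 2·(5·3 − 6)3^{r−1} = -4·2^{r−1} + 18·3^{r−1} = -2^{r+1} + 2·3^{r+1}.
This completes the inductive step, so b_k = -2^k + 2·3^k for all k ≥ 1.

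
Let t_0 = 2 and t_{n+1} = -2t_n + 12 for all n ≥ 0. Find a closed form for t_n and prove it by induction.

Claim: t_n = -2·(-2)^n + 4.

Base case: t_0 = 2, and -2·(-2)^0 + 4 = -2 + 4 = 2.
Assume t_j = -2·(-2)^j + 4 for some j ≥ 0.
Then t_{j+1} = -2t_j + 12 = -2·(-2·(-2)^j + 4) + 12 = 4·(-2)^j − 8 + 12 = -2·(-2)^{j+1} + 4.
Hence t_n = -2·(-2)^n + 4 for every n ≥ 0, by induction.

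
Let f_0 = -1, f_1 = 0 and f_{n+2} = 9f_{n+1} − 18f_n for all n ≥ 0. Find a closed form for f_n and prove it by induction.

Claim: f_n = 6^n − 2·3^n.

Base cases: f_0 = -1 and 6^0 − 2·3^0 = -1; f_1 = 0 and 6^1 − 2·3^1 = 0.
Assume f_j = 6^j − 2·3^j for all 0 ≤ j ≤ r, where r ≥ 1.
Then f_{r+1} = 9f_r − 18f_{r−1} = 9·(6^r − 2·3^r) − 18·(6^{r−1} − 2·3^{r−1}) = (9·6 − 18)6^{r−1} − 2·(9·3 − 18)3^{r−1} = 36·6^{r−1} − 18·3^{r−1} = 6^{r+1} − 2·3^{r+1}.
By strong induction, f_n = 6^n − 2·3^n for all n ≥ 0.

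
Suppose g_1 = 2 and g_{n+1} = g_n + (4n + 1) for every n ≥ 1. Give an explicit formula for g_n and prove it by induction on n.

Claim: g_n = 2n^2 − n + 1.

Base case: g_1 = 2, and 2·1^2 − 1 + 1 = 2.
Assume g_r = 2r^2 − r + 1.
Then g_{r+1} = g_r + (4r + 1) = (2r^2 − r + 1) + (4r + 1) = 2r^2 + 3r + 2,
and 2·(r+1)^2 − (r+1) + 1 = 2r^2 + 3r + 2.
Hence g_n = 2n^2 − n + 1 for every n ≥ 1, by induction.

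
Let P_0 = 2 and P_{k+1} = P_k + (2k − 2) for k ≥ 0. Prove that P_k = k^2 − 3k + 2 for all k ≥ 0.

Base case: P_0 = 2, and 0^2 − 3·0 + 2 = 2.
Assume P_r = r^2 − 3r + 2.
Then P_{r+1} = P_r + (2r − 2) = (r^2 − 3r + 2) + (2r − 2) = r^2 − r,
and (r+1)^2 − 3·(r+1) + 2 = r^2 − r.
This completes the inductive step, so P_k = k^2 − 3k + 2 for all k ≥ 0.

P_k = k^2 − 3k + 2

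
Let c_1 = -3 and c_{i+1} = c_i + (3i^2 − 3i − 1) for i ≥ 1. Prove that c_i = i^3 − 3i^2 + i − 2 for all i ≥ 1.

Base case: c_1 = -3, and 1^3 − 3·1^2 + 1 − 2 = -3.
Assume c_k = k^3 − 3k^2 + k − 2.
Then c_{k+1} = c_k + (3k^2 − 3k − 1) = (k^3 − 3k^2 + k − 2) + (3k^2 − 3k − 1) = k^3 − 2k − 3,
and (k+1)^3 − 3·(k+1)^2 + (k+1) − 2 = k^3 − 2k − 3.
This completes the inductive step, so c_i = i^3 − 3i^2 + i − 2 for all i ≥ 1.

c_i = i^3 − 3i^2 + i − 2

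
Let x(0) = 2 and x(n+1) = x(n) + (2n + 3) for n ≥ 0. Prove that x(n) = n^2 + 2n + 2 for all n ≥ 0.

Base case: x(0) = 2, and 0^2 + 2·0 + 2 = 2.
Assume x(j) = j^2 + 2j + 2.
Then x(j+1) = x(j) + (2j + 3) = (j^2 + 2j + 2) + (2j + 3) = j^2 + 4j + 5,
and (j+1)^2 + 2·(j+1) + 2 = j^2 + 4j + 5.
Hence x(n) = n^2 + 2n + 2 for every n ≥ 0, by induction.

x(n) = n^2 + 2n + 2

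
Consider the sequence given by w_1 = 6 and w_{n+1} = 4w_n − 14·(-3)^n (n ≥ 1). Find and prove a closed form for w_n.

Claim: w_n = 3·4^n + 2·(-3)^n.

Base case: w_1 = 6, and 3·4^1 + 2·(-3)^1 = 12 − 6 = 6.
Assume w_m = 3·4^m + 2·(-3)^m for some m ≥ 1.
Then w_{m+1} = 4w_m − 14·(-3)^m = 4·(3·4^m + 2·(-3)^m) − 14·(-3)^m = 3·4^{m+1} + 8·(-3)^m − 14·(-3)^m = 3·4^{m+1} − 6·(-3)^m = 3·4^{m+1} + 2·(-3)^{m+1}.
So the formula holds for m+1, and by induction w_n = 3·4^n + 2·(-3)^n for all n ≥ 1.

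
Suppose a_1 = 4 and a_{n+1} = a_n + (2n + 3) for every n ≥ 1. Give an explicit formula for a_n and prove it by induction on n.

Claim: a_n = n^2 + 2n + 1.

Base case: a_1 = 4, and 1^2 + 2·1 + 1 = 4.
Assume a_j = j^2 + 2j + 1.
Then a_{j+1} = a_j + (2j + 3) = (j^2 + 2j + 1) + (2j + 3) = j^2 + 4j + 4,
and (j+1)^2 + 2·(j+1) + 1 = j^2 + 4j + 4.
Hence a_n = n^2 + 2n + 1 for every n ≥ 1, by induction.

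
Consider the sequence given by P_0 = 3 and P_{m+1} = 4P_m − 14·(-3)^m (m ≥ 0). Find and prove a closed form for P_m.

Claim: P_m = 4^m + 2·(-3)^m.

Base case: P_0 = 3, and 4^0 + 2·(-3)^0 = 1 + 2 = 3.
Assume P_j = 4^j + 2·(-3)^j for some j ≥ 0.
Then P_{j+1} = 4P_j − 14·(-3)^j = 4·(4^j + 2·(-3)^j) − 14·(-3)^j = 4^{j+1} + 8·(-3)^j − 14·(-3)^j = 4^{j+1} − 6·(-3)^j = 4^{j+1} + 2·(-3)^{j+1}.
So the formula holds for j+1, and by induction P_m = 4^m + 2·(-3)^m for all m ≥ 0.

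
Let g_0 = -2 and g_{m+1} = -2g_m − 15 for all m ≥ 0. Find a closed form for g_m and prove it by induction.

Claim: g_m = 3·(-2)^m − 5.

Base case: g_0 = -2, and 3·(-2)^0 − 5 = 3 − 5 = -2.
Assume g_k = 3·(-2)^k − 5 for some k ≥ 0.
Then g_{k+1} = -2g_k − 15 = -2·(3·(-2)^k − 5) − 15 = -6·(-2)^k + 10 − 15 = 3·(-2)^{k+1} − 5.
So the formula holds for k+1, and by induction g_m = 3·(-2)^m − 5 for all m ≥ 0.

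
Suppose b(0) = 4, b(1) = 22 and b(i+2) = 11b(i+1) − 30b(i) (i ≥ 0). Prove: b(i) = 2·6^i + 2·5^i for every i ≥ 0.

Base cases: b(0) = 4 and 2·6^0 + 2·5^0 = 4; b(1) = 22 and 2·6^1 + 2·5^1 = 22.
Assume b(j) = 2·6^j + 2·5^j for all 0 ≤ j ≤ k, where k ≥ 1.
Then b(k+1) = 11b(k) − 30b(k−1) = 11·(2·6^k + 2·5^k) − 30·(2·6^{k−1} + 2·5^{k−1}) = 2·(11·6 − 30)6^{k−1} + 2·(11·5 − 30)5^{k−1} = 72·6^{k−1} + 50·5^{k−1} = 2·6^{k+1} + 2·5^{k+1}.
By strong induction, b(i) = 2·6^i + 2·5^i for all i ≥ 0.

b(i) = 2·6^i + 2·5^i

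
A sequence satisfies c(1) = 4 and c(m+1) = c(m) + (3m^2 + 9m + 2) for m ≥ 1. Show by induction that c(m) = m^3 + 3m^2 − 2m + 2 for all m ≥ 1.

Base case: c(1) = 4, and 1^3 + 3·1^2 − 2·1 + 2 = 4.
Assume c(j) = j^3 + 3j^2 − 2j + 2.
Then c(j+1) = c(j) + (3j^2 + 9j + 2) = (j^3 + 3j^2 − 2j + 2) + (3j^2 + 9j + 2) = j^3 + 6j^2 + 7j + 4,
and (j+1)^3 + 3·(j+1)^2 − 2·(j+1) + 2 = j^3 + 6j^2 + 7j + 4.
By induction, c(m) = m^3 + 3m^2 − 2m + 2 for all m ≥ 1.

c(m) = m^3 + 3m^2 − 2m + 2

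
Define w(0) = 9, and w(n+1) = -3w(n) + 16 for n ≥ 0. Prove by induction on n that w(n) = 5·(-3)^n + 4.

Base case: w(0) = 9, and 5·(-3)^0 + 4 = 5 + 4 = 9.
Assume w(j) = 5·(-3)^j + 4 for some j ≥ 0.
Then w(j+1) = -3w(j) + 16 = -3·(5·(-3)^j + 4) + 16 = -15·(-3)^j − 12 + 16 = 5·(-3)^{j+1} + 4.
Hence w(n) = 5·(-3)^n + 4 for every n ≥ 0, by induction.

w(n) = 5·(-3)^n + 4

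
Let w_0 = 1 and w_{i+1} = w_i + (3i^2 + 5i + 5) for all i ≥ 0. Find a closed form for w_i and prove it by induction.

Claim: w_i = i^3 + i^2 + 3i + 1.

Base case: w_0 = 1, and 0^3 + 0^2 + 3·0 + 1 = 1.
Assume w_j = j^3 + j^2 + 3j + 1.
Then w_{j+1} = w_j + (3j^2 + 5j + 5) = (j^3 + j^2 + 3j + 1) + (3j^2 + 5j + 5) = j^3 + 4j^2 + 8j + 6,
and (j+1)^3 + (j+1)^2 + 3·(j+1) + 1 = j^3 + 4j^2 + 8j + 6.
This completes the inductive step, so w_i = i^3 + i^2 + 3i + 1 for all i ≥ 0.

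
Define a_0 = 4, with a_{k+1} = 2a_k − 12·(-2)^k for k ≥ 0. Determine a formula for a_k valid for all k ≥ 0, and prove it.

Claim: a_k = 2^k + 3·(-2)^k.

Base case: a_0 = 4, and 2^0 + 3·(-2)^0 = 1 + 3 = 4.
Assume a_m = 2^m + 3·(-2)^m for some m ≥ 0.
Then a_{m+1} = 2a_m − 12·(-2)^m = 2·(2^m + 3·(-2)^m) − 12·(-2)^m = 2^{m+1} + 6·(-2)^m − 12·(-2)^m = 2^{m+1} − 6·(-2)^m = 2^{m+1} + 3·(-2)^{m+1}.
This completes the inductive step, so a_k = 2^k + 3·(-2)^k for all k ≥ 0.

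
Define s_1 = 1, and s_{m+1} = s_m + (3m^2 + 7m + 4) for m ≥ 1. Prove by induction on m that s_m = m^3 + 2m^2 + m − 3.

Base case: s_1 = 1, and 1^3 + 2·1^2 + 1 − 3 = 1.
Assume s_k = k^3 + 2k^2 + k − 3.
Then s_{k+1} = s_k + (3k^2 + 7k + 4) = (k^3 + 2k^2 + k − 3) + (3k^2 + 7k + 4) = k^3 + 5k^2 + 8k + 1,
and (k+1)^3 + 2·(k+1)^2 + (k+1) − 3 = k^3 + 5k^2 + 8k + 1.
This completes the inductive step, so s_m = m^3 + 2m^2 + m − 3 for all m ≥ 1.

s_m = m^3 + 2m^2 + m − 3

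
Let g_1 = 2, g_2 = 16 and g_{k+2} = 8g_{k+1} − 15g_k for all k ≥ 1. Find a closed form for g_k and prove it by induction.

Claim: g_k = 5^k − 3^k.

Base cases: g_1 = 2 and 5^1 − 3^1 = 2; g_2 = 16 and 5^2 − 3^2 = 16.
Assume g_j = 5^j − 3^j for all 1 ≤ j ≤ m, where m ≥ 2.
Then g_{m+1} = 8g_m − 15g_{m−1} = 8·(5^m − 3^m) − 15·(5^{m−1} − 3^{m−1}) = (8·5 − 15)5^{m−1} − (8·3 − 15)3^{m−1} = 25·5^{m−1} − 9·3^{m−1} = 5^{m+1} − 3^{m+1}.
Hence g_k = 5^k − 3^k for every k ≥ 1, by strong induction.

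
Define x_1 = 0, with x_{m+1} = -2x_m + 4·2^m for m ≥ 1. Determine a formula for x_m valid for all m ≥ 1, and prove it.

Claim: x_m = (-2)^m + 2^m.

Base case: x_1 = 0, and (-2)^1 + 2^1 = -2 + 2 = 0.
Assume x_r = (-2)^r + 2^r for some r ≥ 1.
Then x_{r+1} = -2x_r + 4·2^r = -2·((-2)^r + 2^r) + 4·2^r = (-2)^{r+1} − 2·2^r + 4·2^r = (-2)^{r+1} + 2·2^r = (-2)^{r+1} + 2^{r+1}.
So the formula holds for r+1, and by induction x_m = (-2)^m + 2^m for all m ≥ 1.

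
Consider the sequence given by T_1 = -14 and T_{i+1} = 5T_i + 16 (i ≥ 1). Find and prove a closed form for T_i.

Claim: T_i = -2·5^i − 4.

Base case: T_1 = -14, and -2·5^1 − 4 = -10 − 4 = -14.
Assume T_k = -2·5^k − 4 for some k ≥ 1.
Then T_{k+1} = 5T_k + 16 = 5·(-2·5^k − 4) + 16 = -10·5^k − 20 + 16 = -2·5^{k+1} − 4.
By induction, T_i = -2·5^i − 4 for all i ≥ 1.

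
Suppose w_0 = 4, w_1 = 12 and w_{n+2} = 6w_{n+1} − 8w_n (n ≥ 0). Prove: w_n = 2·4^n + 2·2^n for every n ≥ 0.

Base cases: w_0 = 4 and 2·4^0 + 2·2^0 = 4; w_1 = 12 and 2·4^1 + 2·2^1 = 12.
Assume w_j = 2·4^j + 2·2^j for all 0 ≤ j ≤ m, where m ≥ 1.
Then w_{m+1} = 6w_m − 8w_{m−1} = 6·(2·4^m + 2·2^m) − 8·(2·4^{m−1} + 2·2^{m−1}) = 2·(6·4 − 8)4^{m−1} + 2·(6·2 − 8)2^{m−1} = 32·4^{m−1} + 8·2^{m−1} = 2·4^{m+1} + 2·2^{m+1}.
By strong induction, w_n = 2·4^n + 2·2^n for all n ≥ 0.

w_n = 2·4^n + 2·2^n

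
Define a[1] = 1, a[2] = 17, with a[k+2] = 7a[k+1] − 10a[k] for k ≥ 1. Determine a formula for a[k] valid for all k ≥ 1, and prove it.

Claim: a[k] = 5^k − 2·2^k.

Base cases: a[1] = 1 and 5^1 − 2·2^1 = 1; a[2] = 17 and 5^2 − 2·2^2 = 17.
Assume a[i] = 5^i − 2·2^i for all 1 ≤ i ≤ j, where j ≥ 2.
Then a[j+1] = 7a[j] − 10a[j−1] = 7·(5^j − 2·2^j) − 10·(5^{j−1} − 2·2^{j−1}) = (7·5 − 10)5^{j−1} − 2·(7·2 − 10)2^{j−1} = 25·5^{j−1} − 8·2^{j−1} = 5^{j+1} − 2·2^{j+1}.
This completes the inductive step, so a[k] = 5^k − 2·2^k for all k ≥ 1.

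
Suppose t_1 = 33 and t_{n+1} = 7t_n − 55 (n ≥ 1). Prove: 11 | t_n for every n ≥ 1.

Base case: t_1 = 33 = 11·3, so 11 | t_1.
Assume 11 | t_j, so t_j = 11s for some integer s.
Then t_{j+1} = 7t_j − 55 = 7·(11s) − 55 = 11(7s − 5), so 11 | t_{j+1}.
This completes the inductive step, so 11 | t_n for all n ≥ 1.

11 | t_n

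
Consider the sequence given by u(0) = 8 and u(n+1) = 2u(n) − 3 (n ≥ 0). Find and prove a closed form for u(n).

Claim: u(n) = 5·2^n + 3.

Base case: u(0) = 8, and 5·2^0 + 3 = 5 + 3 = 8.
Assume u(k) = 5·2^k + 3 for some k ≥ 0.
Then u(k+1) = 2u(k) − 3 = 2·(5·2^k + 3) − 3 = 10·2^k + 6 − 3 = 5·2^{k+1} + 3.
By induction, u(n) = 5·2^n + 3 for all n ≥ 0.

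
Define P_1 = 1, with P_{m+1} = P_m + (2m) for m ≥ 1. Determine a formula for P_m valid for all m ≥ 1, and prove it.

Claim: P_m = m^2 − m + 1.

Base case: P_1 = 1, and 1^2 − 1 + 1 = 1.
Assume P_r = r^2 − r + 1.
Then P_{r+1} = P_r + (2r) = (r^2 − r + 1) + (2r) = r^2 + r + 1,
and (r+1)^2 − (r+1) + 1 = r^2 + r + 1.
This completes the inductive step, so P_m = m^2 − m + 1 for all m ≥ 1.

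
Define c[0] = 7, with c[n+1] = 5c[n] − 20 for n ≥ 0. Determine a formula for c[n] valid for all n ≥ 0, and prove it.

Claim: c[n] = 2·5^n + 5.

Base case: c[0] = 7, and 2·5^0 + 5 = 2 + 5 = 7.
Assume c[m] = 2·5^m + 5 for some m ≥ 0.
Then c[m+1] = 5c[m] − 20 = 5·(2·5^m + 5) − 20 = 10·5^m + 25 − 20 = 2·5^{m+1} + 5.
So the formula holds for m+1, and by induction c[n] = 2·5^n + 5 for all n ≥ 0.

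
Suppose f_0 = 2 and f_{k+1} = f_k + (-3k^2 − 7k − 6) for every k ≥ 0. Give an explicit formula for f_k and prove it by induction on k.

Claim: f_k = -k^3 − 2k^2 − 3k + 2.

Base case: f_0 = 2, and -0^3 − 2·0^2 − 3·0 + 2 = 2.
Assume f_m = -m^3 − 2m^2 − 3m + 2.
Then f_{m+1} = f_m + (-3m^2 − 7m − 6) = (-m^3 − 2m^2 − 3m + 2) + (-3m^2 − 7m − 6) = -m^3 − 5m^2 − 10m − 4,
and -(m+1)^3 − 2·(m+1)^2 − 3·(m+1) + 2 = -m^3 − 5m^2 − 10m − 4.
This completes the inductive step, so f_k = -k^3 − 2k^2 − 3k + 2 for all k ≥ 0.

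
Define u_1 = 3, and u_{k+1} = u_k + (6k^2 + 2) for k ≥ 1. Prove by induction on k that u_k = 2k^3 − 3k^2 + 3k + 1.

Base case: u_1 = 3, and 2·1^3 − 3·1^2 + 3·1 + 1 = 3.
Assume u_r = 2r^3 − 3r^2 + 3r + 1.
Then u_{r+1} = u_r + (6r^2 + 2) = (2r^3 − 3r^2 + 3r + 1) + (6r^2 + 2) = 2r^3 + 3r^2 + 3r + 3,
and 2·(r+1)^3 − 3·(r+1)^2 + 3·(r+1) + 1 = 2r^3 + 3r^2 + 3r + 3.
This completes the inductive step, so u_k = 2k^3 − 3k^2 + 3k + 1 for all k ≥ 1.

u_k = 2k^3 − 3k^2 + 3k + 1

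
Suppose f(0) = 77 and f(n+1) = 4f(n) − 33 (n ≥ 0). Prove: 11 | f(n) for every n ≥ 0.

Base case: f(0) = 77 = 11·7, so 11 | f(0).
Assume 11 | f(k), so f(k) = 11t for some integer t.
Then f(k+1) = 4f(k) − 33 = 4·(11t) − 33 = 11(4t − 3), so 11 | f(k+1).
This completes the inductive step, so 11 | f(n) for all n ≥ 0.

11 | f(n)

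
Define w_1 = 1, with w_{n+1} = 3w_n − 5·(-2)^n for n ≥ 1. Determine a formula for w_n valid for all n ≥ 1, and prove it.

Claim: w_n = 3^n + (-2)^n.

Base case: w_1 = 1, and 3^1 + (-2)^1 = 3 − 2 = 1.
Assume w_m = 3^m + (-2)^m for some m ≥ 1.
Then w_{m+1} = 3w_m − 5·(-2)^m = 3·(3^m + (-2)^m) − 5·(-2)^m = 3^{m+1} + 3·(-2)^m − 5·(-2)^m = 3^{m+1} − 2·(-2)^m = 3^{m+1} + (-2)^{m+1}.
This completes the inductive step, so w_n = 3^n + (-2)^n for all n ≥ 1.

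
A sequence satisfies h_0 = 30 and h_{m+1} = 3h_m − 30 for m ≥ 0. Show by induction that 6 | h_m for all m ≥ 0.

Base case: h_0 = 30 = 6·5, so 6 | h_0.
Assume 6 | h_r, so h_r = 6t for some integer t.
Then h_{r+1} = 3h_r − 30 = 3·(6t) − 30 = 6(3t − 5), so 6 | h_{r+1}.
Hence 6 | h_m for every m ≥ 0, by induction.

6 | h_m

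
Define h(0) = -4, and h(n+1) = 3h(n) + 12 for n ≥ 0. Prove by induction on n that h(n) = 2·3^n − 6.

Base case: h(0) = -4, and 2·3^0 − 6 = 2 − 6 = -4.
Assume h(r) = 2·3^r − 6 for some r ≥ 0.
Then h(r+1) = 3h(r) + 12 = 3·(2·3^r − 6) + 12 = 6·3^r − 18 + 12 = 2·3^{r+1} − 6.
This completes the inductive step, so h(n) = 2·3^n − 6 for all n ≥ 0.

h(n) = 2·3^n − 6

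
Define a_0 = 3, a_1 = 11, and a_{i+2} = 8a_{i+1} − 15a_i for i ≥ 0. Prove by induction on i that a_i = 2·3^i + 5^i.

Base cases: a_0 = 3 and 2·3^0 + 5^0 = 3; a_1 = 11 and 2·3^1 + 5^1 = 11.
Assume a_t = 2·3^t + 5^t for all 0 ≤ t ≤ j, where j ≥ 1.
Then a_{j+1} = 8a_j − 15a_{j−1} = 8·(2·3^j + 5^j) − 15·(2·3^{j−1} + 5^{j−1}) = 2·(8·3 − 15)3^{j−1} + (8·5 − 15)5^{j−1} = 18·3^{j−1} + 25·5^{j−1} = 2·3^{j+1} + 5^{j+1}.
Hence a_i = 2·3^i + 5^i for every i ≥ 0, by strong induction.

a_i = 2·3^i + 5^i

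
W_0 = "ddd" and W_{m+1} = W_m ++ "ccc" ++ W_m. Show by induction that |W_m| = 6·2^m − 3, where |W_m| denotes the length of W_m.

Base case: |W_0| = 3, and 6·2^0 − 3 = 3.
Assume |W_r| = 6·2^r − 3.
Then |W_{r+1}| = |W_r| + 3 + |W_r| = 2|W_r| + 3 = 2(6·2^r − 3) + 3 = 6·2^{r+1} − 6 + 3 = 6·2^{r+1} − 3.
So the formula holds for r+1, and by induction |W_m| = 6·2^m − 3 for all m ≥ 0.

|W_m| = 6·2^m − 3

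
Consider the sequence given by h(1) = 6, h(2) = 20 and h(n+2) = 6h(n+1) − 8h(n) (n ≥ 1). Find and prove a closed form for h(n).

Claim: h(n) = 2^n + 4^n.

Base cases: h(1) = 6 and 2^1 + 4^1 = 6; h(2) = 20 and 2^2 + 4^2 = 20.
Assume h(i) = 2^i + 4^i for all 1 ≤ i ≤ j, where j ≥ 2.
Then h(j+1) = 6h(j) − 8h(j−1) = 6·(2^j + 4^j) − 8·(2^{j−1} + 4^{j−1}) = (6·2 − 8)2^{j−1} + (6·4 − 8)4^{j−1} = 4·2^{j−1} + 16·4^{j−1} = 2^{j+1} + 4^{j+1}.
Hence h(n) = 2^n + 4^n for every n ≥ 1, by strong induction.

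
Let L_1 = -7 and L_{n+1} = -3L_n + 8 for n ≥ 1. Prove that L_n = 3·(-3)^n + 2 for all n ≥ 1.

Base case: L_1 = -7, and 3·(-3)^1 + 2 = -9 + 2 = -7.
Assume L_r = 3·(-3)^r + 2 for some r ≥ 1.
Then L_{r+1} = -3L_r + 8 = -3·(3·(-3)^r + 2) + 8 = -9·(-3)^r − 6 + 8 = 3·(-3)^{r+1} + 2.
So the formula holds for r+1, and by induction L_n = 3·(-3)^n + 2 for all n ≥ 1.

L_n = 3·(-3)^n + 2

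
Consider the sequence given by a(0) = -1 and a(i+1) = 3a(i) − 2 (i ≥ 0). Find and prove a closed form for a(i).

Claim: a(i) = -2·3^i + 1.

Base case: a(0) = -1, and -2·3^0 + 1 = -2 + 1 = -1.
Assume a(r) = -2·3^r + 1 for some r ≥ 0.
Then a(r+1) = 3a(r) − 2 = 3·(-2·3^r + 1) − 2 = -6·3^r + 3 − 2 = -2·3^{r+1} + 1.
So the formula holds for r+1, and by induction a(i) = -2·3^i + 1 for all i ≥ 0.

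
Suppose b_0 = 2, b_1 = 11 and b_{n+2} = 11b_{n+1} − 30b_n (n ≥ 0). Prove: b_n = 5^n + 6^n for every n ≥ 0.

Base cases: b_0 = 2 and 5^0 + 6^0 = 2; b_1 = 11 and 5^1 + 6^1 = 11.
Assume b_j = 5^j + 6^j for all 0 ≤ j ≤ k, where k ≥ 1.
Then b_{k+1} = 11b_k − 30b_{k−1} = 11·(5^k + 6^k) − 30·(5^{k−1} + 6^{k−1}) = (11·5 − 30)5^{k−1} + (11·6 − 30)6^{k−1} = 25·5^{k−1} + 36·6^{k−1} = 5^{k+1} + 6^{k+1}.
So the formula holds for k+1, and by strong induction b_n = 5^n + 6^n for all n ≥ 0.

b_n = 5^n + 6^n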